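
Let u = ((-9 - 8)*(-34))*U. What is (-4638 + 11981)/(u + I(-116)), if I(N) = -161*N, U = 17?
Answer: 7343/28502 ≈ 0.25763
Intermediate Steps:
u = 9826 (u = ((-9 - 8)*(-34))*17 = -17*(-34)*17 = 578*17 = 9826)
(-4638 + 11981)/(u + I(-116)) = (-4638 + 11981)/(9826 - 161*(-116)) = 7343/(9826 + 18676) = 7343/28502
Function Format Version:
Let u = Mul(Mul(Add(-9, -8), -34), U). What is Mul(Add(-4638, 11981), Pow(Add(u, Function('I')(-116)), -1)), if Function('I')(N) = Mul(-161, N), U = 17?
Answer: Rational(7343, 28502) ≈ 0.25763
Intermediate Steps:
u = 9826 (u = Mul(Mul(Add(-9, -8), -34), 17) = Mul(Mul(-17, -34), 17) = Mul(578, 17) = 9826)
Mul(Add(-4638, 11981), Pow(Add(u, Function('I')(-116)), -1)) = Mul(Add(-4638, 11981), Pow(Add(9826, Mul(-161, -116)), -1)) = Mul(7343, Pow(Add(9826, 18676), -1)) = Mul(7343, Pow(28502, -1)) = Mul(7343, Rational(1, 28502)) = Rational(7343, 28502)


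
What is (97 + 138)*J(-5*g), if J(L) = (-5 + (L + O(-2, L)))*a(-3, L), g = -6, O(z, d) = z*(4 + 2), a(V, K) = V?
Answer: -9165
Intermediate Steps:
O(z, d) = 6*z (O(z, d) = z*6 = 6*z)
J(L) = 51 - 3*L (J(L) = (-5 + (L + 6*(-2)))*(-3) = (-5 + (L - 12))*(-3) = (-5 + (-12 + L))*(-3) = (-17 + L)*(-3) = 51 - 3*L)
(97 + 138)*J(-5*g) = (97 + 138)*(51 - (-15)*(-6)) = 235*(51 - 3*30) = 235*(51 - 90) = 235*(-39) = -9165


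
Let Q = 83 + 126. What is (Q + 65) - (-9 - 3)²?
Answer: 130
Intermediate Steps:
Q = 209
(Q + 65) - (-9 - 3)² = (209 + 65) - (-9 - 3)² = 274 - 1*(-12)² = 274 - 1*144 = 274 - 144 = 130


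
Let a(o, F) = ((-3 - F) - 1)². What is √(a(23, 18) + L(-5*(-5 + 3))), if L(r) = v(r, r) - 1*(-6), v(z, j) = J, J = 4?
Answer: √494 ≈ 22.226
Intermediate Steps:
v(z, j) = 4
a(o, F) = (-4 - F)²
L(r) = 10 (L(r) = 4 - 1*(-6) = 4 + 6 = 10)
√(a(23, 18) + L(-5*(-5 + 3))) = √((4 + 18)² + 10) = √(22² + 10) = √(484 + 10) = √494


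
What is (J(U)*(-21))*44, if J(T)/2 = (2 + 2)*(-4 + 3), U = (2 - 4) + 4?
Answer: 7392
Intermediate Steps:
U = 2 (U = -2 + 4 = 2)
J(T) = -8 (J(T) = 2*((2 + 2)*(-4 + 3)) = 2*(4*(-1)) = 2*(-4) = -8)
(J(U)*(-21))*44 = -8*(-21)*44 = 168*44 = 7392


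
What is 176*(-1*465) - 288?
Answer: -82128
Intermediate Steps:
176*(-1*465) - 288 = 176*(-465) - 288 = -81840 - 288 = -82128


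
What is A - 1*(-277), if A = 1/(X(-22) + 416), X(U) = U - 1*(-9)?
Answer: 111632/403 ≈ 277.00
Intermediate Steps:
X(U) = 9 + U (X(U) = U + 9 = 9 + U)
A = 1/403 (A = 1/((9 - 22) + 416) = 1/(-13 + 416) = 1/403 ≈ 0.0024814)
A - 1*(-277) = 1/403 - 1*(-277) = 1/403 + 277 = 111632/403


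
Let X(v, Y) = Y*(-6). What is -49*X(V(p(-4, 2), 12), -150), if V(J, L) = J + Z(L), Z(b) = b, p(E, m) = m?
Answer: -44100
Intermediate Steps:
V(J, L) = J + L
X(v, Y) = -6*Y
-49*X(V(p(-4, 2), 12), -150) = -(-294)*(-150) = -49*900 = -44100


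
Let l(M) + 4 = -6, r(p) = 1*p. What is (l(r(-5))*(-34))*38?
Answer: 12920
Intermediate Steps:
r(p) = p
l(M) = -10 (l(M) = -4 - 6 = -10)
(l(r(-5))*(-34))*38 = -10*(-34)*38 = 340*38 = 12920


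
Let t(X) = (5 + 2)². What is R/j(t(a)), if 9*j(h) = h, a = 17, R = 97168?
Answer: 874512/49 ≈ 17847.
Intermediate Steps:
t(X) = 49 (t(X) = 7² = 49)
j(h) = h/9
R/j(t(a)) = 97168/(((⅑)*49)) = 97168/(49/9) = 97168*(9/49) = 874512/49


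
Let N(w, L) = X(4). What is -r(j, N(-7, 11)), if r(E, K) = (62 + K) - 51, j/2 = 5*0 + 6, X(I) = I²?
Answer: -27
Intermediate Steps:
N(w, L) = 16 (N(w, L) = 4² = 16)
j = 12 (j = 2*(5*0 + 6) = 2*(0 + 6) = 2*6 = 12)
r(E, K) = 11 + K
-r(j, N(-7, 11)) = -(11 + 16) = -1*27 = -27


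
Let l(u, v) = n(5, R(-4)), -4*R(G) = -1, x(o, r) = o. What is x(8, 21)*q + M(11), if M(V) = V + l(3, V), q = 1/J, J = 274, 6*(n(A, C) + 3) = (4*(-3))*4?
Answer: 4/137 ≈ 0.029197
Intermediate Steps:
R(G) = 1/4 (R(G) = -1/4*(-1) = 1/4)
n(A, C) = -11 (n(A, C) = -3 + ((4*(-3))*4)/6 = -3 + (-12*4)/6 = -3 + (1/6)*(-48) = -3 - 8 = -11)
q = 1/274 ≈ 0.0036496
l(u, v) = -11
M(V) = -11 + V (M(V) = V - 11 = -11 + V)
x(8, 21)*q + M(11) = 8*(1/274) + (-11 + 11) = 4/137 + 0 = 4/137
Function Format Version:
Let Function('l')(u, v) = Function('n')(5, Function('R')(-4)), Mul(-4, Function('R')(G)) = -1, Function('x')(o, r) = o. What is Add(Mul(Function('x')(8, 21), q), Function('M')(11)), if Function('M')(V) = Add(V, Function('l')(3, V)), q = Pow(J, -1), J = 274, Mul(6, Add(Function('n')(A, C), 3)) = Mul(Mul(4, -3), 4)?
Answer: Rational(4, 137) ≈ 0.029197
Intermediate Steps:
Function('R')(G) = Rational(1, 4) (Function('R')(G) = Mul(Rational(-1, 4), -1) = Rational(1, 4))
Function('n')(A, C) = -11 (Function('n')(A, C) = Add(-3, Mul(Rational(1, 6), Mul(Mul(4, -3), 4))) = Add(-3, Mul(Rational(1, 6), Mul(-12, 4))) = Add(-3, Mul(Rational(1, 6), -48)) = Add(-3, -8) = -11)
q = Rational(1, 274) (q = Pow(274, -1) = Rational(1, 274) ≈ 0.0036496)
Function('l')(u, v) = -11
Function('M')(V) = Add(-11, V) (Function('M')(V) = Add(V, -11) = Add(-11, V))
Add(Mul(Function('x')(8, 21), q), Function('M')(11)) = Add(Mul(8, Rational(1, 274)), Add(-11, 11)) = Add(Rational(4, 137), 0) = Rational(4, 137)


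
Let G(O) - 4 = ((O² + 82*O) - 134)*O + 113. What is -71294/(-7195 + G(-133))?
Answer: 71294/891395 ≈ 0.079980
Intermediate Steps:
G(O) = 117 + O*(-134 + O² + 82*O) (G(O) = 4 + (((O² + 82*O) - 134)*O + 113) = 4 + ((-134 + O² + 82*O)*O + 113) = 4 + (O*(-134 + O² + 82*O) + 113) = 4 + (113 + O*(-134 + O² + 82*O)) = 117 + O*(-134 + O² + 82*O))
-71294/(-7195 + G(-133)) = -71294/(-7195 + (117 + (-133)³ - 134*(-133) + 82*(-133)²)) = -71294/(-7195 + (117 - 2352637 + 17822 + 82*17689)) = -71294/(-7195 + (117 - 2352637 + 17822 + 1450498)) = -71294/(-7195 - 884200) = -71294/(-891395) = -71294*(-1/891395) = 71294/891395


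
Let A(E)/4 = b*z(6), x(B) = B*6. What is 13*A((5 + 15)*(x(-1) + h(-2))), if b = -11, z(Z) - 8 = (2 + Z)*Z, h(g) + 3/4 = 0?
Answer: -32032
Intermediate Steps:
h(g) = -¾ (h(g) = -¾ + 0 = -¾)
z(Z) = 8 + Z*(2 + Z) (z(Z) = 8 + (2 + Z)*Z = 8 + Z*(2 + Z))
x(B) = 6*B
A(E) = -2464 (A(E) = 4*(-11*(8 + 6² + 2*6)) = 4*(-11*(8 + 36 + 12)) = 4*(-11*56) = 4*(-616) = -2464)
13*A((5 + 15)*(x(-1) + h(-2))) = 13*(-2464) = -32032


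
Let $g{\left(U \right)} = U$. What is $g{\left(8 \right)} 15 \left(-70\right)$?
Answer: $-8400$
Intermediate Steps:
$g{\left(8 \right)} 15 \left(-70\right) = 8 \cdot 15 \left(-70\right) = 120 \left(-70\right) = -8400$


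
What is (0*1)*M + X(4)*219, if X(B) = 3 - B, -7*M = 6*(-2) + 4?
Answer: -219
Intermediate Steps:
M = 8/7 (M = -(6*(-2) + 4)/7 = -(-12 + 4)/7 = -⅐*(-8) = 8/7 ≈ 1.1429)
(0*1)*M + X(4)*219 = (0*1)*(8/7) + (3 - 1*4)*219 = 0*(8/7) + (3 - 4)*219 = 0 - 1*219 = 0 - 219 = -219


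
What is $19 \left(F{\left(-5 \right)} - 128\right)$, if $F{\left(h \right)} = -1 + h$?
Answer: $-2546$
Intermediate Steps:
$19 \left(F{\left(-5 \right)} - 128\right) = 19 \left(\left(-1 - 5\right) - 128\right) = 19 \left(-6 - 128\right) = 19 \left(-134\right) = -2546$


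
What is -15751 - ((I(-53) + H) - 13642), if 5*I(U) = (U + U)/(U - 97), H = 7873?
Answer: -3743303/375 ≈ -9982.1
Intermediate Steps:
I(U) = 2*U/(5*(-97 + U)) (I(U) = ((U + U)/(U - 97))/5 = ((2*U)/(-97 + U))/5 = (2*U/(-97 + U))/5 = 2*U/(5*(-97 + U)))
-15751 - ((I(-53) + H) - 13642) = -15751 - (((2/5)*(-53)/(-97 - 53) + 7873) - 13642) = -15751 - (((2/5)*(-53)/(-150) + 7873) - 13642) = -15751 - (((2/5)*(-53)*(-1/150) + 7873) - 13642) = -15751 - ((53/375 + 7873) - 13642) = -15751 - (2952428/375 - 13642) = -15751 - 1*(-2163322/375) = -15751 + 2163322/375 = -3743303/375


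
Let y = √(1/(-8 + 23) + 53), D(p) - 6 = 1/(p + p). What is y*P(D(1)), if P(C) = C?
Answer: 13*√2985/15 ≈ 47.350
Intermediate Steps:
D(p) = 6 + 1/(2*p) (D(p) = 6 + 1/(p + p) = 6 + 1/(2*p))
y = 2*√2985/15 (y = √(1/15 + 53) = √(796/15) = 2*√2985/15 ≈ 7.2847)
y*P(D(1)) = (2*√2985/15)*(6 + (½)/1) = (2*√2985/15)*(6 + (½)*1) = (2*√2985/15)*(6 + ½) = (2*√2985/15)*(13/2) = 13*√2985/15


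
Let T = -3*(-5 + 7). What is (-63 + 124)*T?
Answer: -366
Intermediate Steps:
T = -6 (T = -3*2 = -6)
(-63 + 124)*T = (-63 + 124)*(-6) = 61*(-6) = -366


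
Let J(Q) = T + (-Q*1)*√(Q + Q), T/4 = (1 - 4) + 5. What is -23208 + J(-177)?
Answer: -23200 + 177*I*√354 ≈ -23200.0 + 3330.2*I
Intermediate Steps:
T = 8 (T = 4*((1 - 4) + 5) = 4*(-3 + 5) = 4*2 = 8)
J(Q) = 8 - √2*Q^(3/2) (J(Q) = 8 + (-Q*1)*√(Q + Q) = 8 + (-Q)*√(2*Q) = 8 + (-Q)*(√2*√Q) = 8 - √2*Q^(3/2))
-23208 + J(-177) = -23208 + (8 - √2*(-177)^(3/2)) = -23208 + (8 - √2*(-177*I*√177)) = -23208 + (8 + 177*I*√354) = -23200 + 177*I*√354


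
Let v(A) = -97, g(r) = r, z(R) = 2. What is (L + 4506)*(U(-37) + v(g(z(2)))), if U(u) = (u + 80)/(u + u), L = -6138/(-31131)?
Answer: -18758877476/42661 ≈ -4.3972e+5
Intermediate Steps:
L = 682/3459 (L = -6138*(-1/31131) = 682/3459 ≈ 0.19717)
U(u) = (80 + u)/(2*u) (U(u) = (80 + u)/((2*u)) = (80 + u)*(1/(2*u)) = (80 + u)/(2*u))
(L + 4506)*(U(-37) + v(g(z(2)))) = (682/3459 + 4506)*((½)*(80 - 37)/(-37) - 97) = 15586936*((½)*(-1/37)*43 - 97)/3459 = 15586936*(-43/74 - 97)/3459 = (15586936/3459)*(-7221/74) = -18758877476/42661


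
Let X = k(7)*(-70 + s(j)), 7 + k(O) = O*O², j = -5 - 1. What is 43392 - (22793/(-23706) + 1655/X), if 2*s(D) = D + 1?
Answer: 835284226321/19249272 ≈ 43393.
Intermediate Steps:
j = -6
k(O) = -7 + O³ (k(O) = -7 + O*O² = -7 + O³)
s(D) = ½ + D/2 (s(D) = (D + 1)/2 = (1 + D)/2 = ½ + D/2)
X = -24360 (X = (-7 + 7³)*(-70 + (½ + (½)*(-6))) = (-7 + 343)*(-70 + (½ - 3)) = 336*(-70 - 5/2) = 336*(-145/2) = -24360)
43392 - (22793/(-23706) + 1655/X) = 43392 - (22793/(-23706) + 1655/(-24360)) = 43392 - (22793*(-1/23706) + 1655*(-1/24360)) = 43392 - (-22793/23706 - 331/4872) = 43392 - 1*(-19815697/19249272) = 43392 + 19815697/19249272 = 835284226321/19249272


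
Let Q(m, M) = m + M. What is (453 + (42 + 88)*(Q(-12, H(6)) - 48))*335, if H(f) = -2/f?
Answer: -7427285/3 ≈ -2.4758e+6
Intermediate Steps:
Q(m, M) = M + m
(453 + (42 + 88)*(Q(-12, H(6)) - 48))*335 = (453 + (42 + 88)*((-2/6 - 12) - 48))*335 = (453 + 130*((-2*1/6 - 12) - 48))*335 = (453 + 130*((-1/3 - 12) - 48))*335 = (453 + 130*(-37/3 - 48))*335 = (453 + 130*(-181/3))*335 = (453 - 23530/3)*335 = -22171/3*335 = -7427285/3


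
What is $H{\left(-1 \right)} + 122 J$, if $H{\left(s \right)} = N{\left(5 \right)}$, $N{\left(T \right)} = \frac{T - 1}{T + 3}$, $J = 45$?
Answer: $\frac{10981}{2} \approx 5490.5$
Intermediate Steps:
$N{\left(T \right)} = \frac{-1 + T}{3 + T}$
$H{\left(s \right)} = \frac{1}{2}$ ($H{\left(s \right)} = \frac{-1 + 5}{3 + 5} = \frac{1}{8} \cdot 4 = \frac{1}{2}$)
$H{\left(-1 \right)} + 122 J = \frac{1}{2} + 122 \cdot 45 = \frac{1}{2} + 5490 = \frac{10981}{2}$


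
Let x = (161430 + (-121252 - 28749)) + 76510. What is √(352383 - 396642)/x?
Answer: I*√44259/87939 ≈ 0.0023923*I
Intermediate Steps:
x = 87939 (x = (161430 - 150001) + 76510 = 11429 + 76510 = 87939)
√(352383 - 396642)/x = √(352383 - 396642)/87939 = √(-44259)*(1/87939) = (I*√44259)*(1/87939) = I*√44259/87939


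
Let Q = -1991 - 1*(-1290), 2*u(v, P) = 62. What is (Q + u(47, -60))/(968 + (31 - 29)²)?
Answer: -335/486 ≈ -0.68930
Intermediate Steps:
u(v, P) = 31 (u(v, P) = (½)*62 = 31)
Q = -701 (Q = -1991 + 1290 = -701)
(Q + u(47, -60))/(968 + (31 - 29)²) = (-701 + 31)/(968 + (31 - 29)²) = -670/(968 + 2²) = -670/(968 + 4) = -670/972 = -670*1/972 = -335/486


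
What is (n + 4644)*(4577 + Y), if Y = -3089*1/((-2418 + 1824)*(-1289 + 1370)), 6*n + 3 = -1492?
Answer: 5807004041923/288684 ≈ 2.0115e+7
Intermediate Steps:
n = -1495/6 (n = -½ + (⅙)*(-1492) = -½ - 746/3 = -1495/6 ≈ -249.17)
Y = 3089/48114 (Y = -3089/(81*(-594)) = -3089/(-48114) = -3089*(-1/48114) = 3089/48114 ≈ 0.064202)
(n + 4644)*(4577 + Y) = (-1495/6 + 4644)*(4577 + 3089/48114) = (26369/6)*(220220867/48114) = 5807004041923/288684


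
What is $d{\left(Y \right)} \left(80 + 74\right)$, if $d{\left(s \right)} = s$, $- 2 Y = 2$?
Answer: $-154$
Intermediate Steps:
$Y = -1$ ($Y = \left(- \frac{1}{2}\right) 2 = -1$)
$d{\left(Y \right)} \left(80 + 74\right) = - (80 + 74) = \left(-1\right) 154 = -154$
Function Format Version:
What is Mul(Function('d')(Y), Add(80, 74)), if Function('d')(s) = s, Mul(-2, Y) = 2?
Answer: -154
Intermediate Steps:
Y = -1 (Y = Mul(Rational(-1, 2), 2) = -1)
Mul(Function('d')(Y), Add(80, 74)) = Mul(-1, Add(80, 74)) = Mul(-1, 154) = -154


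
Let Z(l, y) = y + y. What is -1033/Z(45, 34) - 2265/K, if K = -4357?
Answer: -4346761/296276 ≈ -14.671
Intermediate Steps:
Z(l, y) = 2*y
-1033/Z(45, 34) - 2265/K = -1033/(2*34) - 2265/(-4357) = -1033/68 - 2265*(-1/4357) = -1033*1/68 + 2265/4357 = -1033/68 + 2265/4357 = -4346761/296276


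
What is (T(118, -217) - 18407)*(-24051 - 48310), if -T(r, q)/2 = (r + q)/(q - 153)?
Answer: 246417715234/185 ≈ 1.3320e+9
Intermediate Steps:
T(r, q) = -2*(q + r)/(-153 + q) (T(r, q) = -2*(r + q)/(q - 153) = -2*(q + r)/(-153 + q))
(T(118, -217) - 18407)*(-24051 - 48310) = (2*(-1*(-217) - 1*118)/(-153 - 217) - 18407)*(-24051 - 48310) = (2*(217 - 118)/(-370) - 18407)*(-72361) = (2*(-1/370)*99 - 18407)*(-72361) = (-99/185 - 18407)*(-72361) = -3405394/185*(-72361) = 246417715234/185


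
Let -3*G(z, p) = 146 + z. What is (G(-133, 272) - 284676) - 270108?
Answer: -1664365/3 ≈ -5.5479e+5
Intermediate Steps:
G(z, p) = -146/3 - z/3 (G(z, p) = -(146 + z)/3 = -146/3 - z/3)
(G(-133, 272) - 284676) - 270108 = ((-146/3 - 1/3*(-133)) - 284676) - 270108 = ((-146/3 + 133/3) - 284676) - 270108 = (-13/3 - 284676) - 270108 = -854041/3 - 270108 = -1664365/3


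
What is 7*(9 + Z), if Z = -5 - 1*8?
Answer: -28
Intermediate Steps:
Z = -13 (Z = -5 - 8 = -13)
7*(9 + Z) = 7*(9 - 13) = 7*(-4) = -28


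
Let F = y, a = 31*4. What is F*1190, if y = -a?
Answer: -147560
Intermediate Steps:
a = 124
y = -124 (y = -1*124 = -124)
F = -124
F*1190 = -124*1190 = -147560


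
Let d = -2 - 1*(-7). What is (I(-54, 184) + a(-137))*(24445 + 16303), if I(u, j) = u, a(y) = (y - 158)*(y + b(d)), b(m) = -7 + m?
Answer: 1668671348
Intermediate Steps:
d = 5 (d = -2 + 7 = 5)
a(y) = (-158 + y)*(-2 + y) (a(y) = (y - 158)*(y + (-7 + 5)) = (-158 + y)*(y - 2) = (-158 + y)*(-2 + y))
(I(-54, 184) + a(-137))*(24445 + 16303) = (-54 + (316 + (-137)² - 160*(-137)))*(24445 + 16303) = (-54 + (316 + 18769 + 21920))*40748 = (-54 + 41005)*40748 = 40951*40748 = 1668671348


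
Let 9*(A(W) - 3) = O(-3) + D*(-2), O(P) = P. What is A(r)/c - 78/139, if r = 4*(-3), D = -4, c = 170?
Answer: -57446/106335 ≈ -0.54024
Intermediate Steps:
r = -12
A(W) = 32/9 (A(W) = 3 + (-3 - 4*(-2))/9 = 3 + (-3 + 8)/9 = 3 + (⅑)*5 = 3 + 5/9 = 32/9)
A(r)/c - 78/139 = (32/9)/170 - 78/139 = (32/9)*(1/170) - 78*1/139 = 16/765 - 78/139 = -57446/106335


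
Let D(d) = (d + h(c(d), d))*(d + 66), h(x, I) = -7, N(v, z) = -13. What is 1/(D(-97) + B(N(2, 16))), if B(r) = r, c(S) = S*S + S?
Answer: 1/3211 ≈ 0.00031143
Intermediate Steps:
c(S) = S + S**2 (c(S) = S**2 + S = S + S**2)
D(d) = (-7 + d)*(66 + d) (D(d) = (d - 7)*(d + 66) = (-7 + d)*(66 + d))
1/(D(-97) + B(N(2, 16))) = 1/((-462 + (-97)**2 + 59*(-97)) - 13) = 1/((-462 + 9409 - 5723) - 13) = 1/(3224 - 13) = 1/3211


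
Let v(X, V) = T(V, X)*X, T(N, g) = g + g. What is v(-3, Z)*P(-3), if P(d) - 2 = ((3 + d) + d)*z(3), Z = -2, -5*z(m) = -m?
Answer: 18/5 ≈ 3.6000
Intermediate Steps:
z(m) = m/5 (z(m) = -(-1)*m/5 = m/5)
T(N, g) = 2*g
v(X, V) = 2*X² (v(X, V) = (2*X)*X = 2*X²)
P(d) = 19/5 + 6*d/5 (P(d) = 2 + ((3 + d) + d)*((⅕)*3) = 2 + (3 + 2*d)*(⅗) = 2 + (9/5 + 6*d/5) = 19/5 + 6*d/5)
v(-3, Z)*P(-3) = (2*(-3)²)*(19/5 + (6/5)*(-3)) = (2*9)*(19/5 - 18/5) = 18*(⅕) = 18/5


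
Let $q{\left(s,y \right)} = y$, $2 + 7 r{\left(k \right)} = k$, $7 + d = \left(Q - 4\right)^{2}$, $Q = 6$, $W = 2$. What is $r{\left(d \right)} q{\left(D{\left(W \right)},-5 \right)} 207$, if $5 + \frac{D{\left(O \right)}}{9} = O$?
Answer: $\frac{5175}{7} \approx 739.29$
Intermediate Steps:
$D{\left(O \right)} = -45 + 9 O$
$d = -3$ ($d = -7 + \left(6 - 4\right)^{2} = -7 + 2^{2} = -7 + 4 = -3$)
$r{\left(k \right)} = - \frac{2}{7} + \frac{k}{7}$
$r{\left(d \right)} q{\left(D{\left(W \right)},-5 \right)} 207 = \left(- \frac{2}{7} + \frac{1}{7} \left(-3\right)\right) \left(-5\right) 207 = \left(- \frac{2}{7} - \frac{3}{7}\right) \left(-5\right) 207 = \left(- \frac{5}{7}\right) \left(-5\right) 207 = \frac{25}{7} \cdot 207 = \frac{5175}{7}$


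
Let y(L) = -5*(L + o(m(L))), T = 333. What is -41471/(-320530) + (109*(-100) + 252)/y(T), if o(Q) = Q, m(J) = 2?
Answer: 696493473/107377550 ≈ 6.4864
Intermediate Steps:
y(L) = -10 - 5*L (y(L) = -5*(L + 2) = -5*(2 + L) = -10 - 5*L)
-41471/(-320530) + (109*(-100) + 252)/y(T) = -41471/(-320530) + (109*(-100) + 252)/(-10 - 5*333) = -41471*(-1/320530) + (-10900 + 252)/(-10 - 1665) = 41471/320530 - 10648/(-1675) = 41471/320530 - 10648*(-1/1675) = 41471/320530 + 10648/1675 = 696493473/107377550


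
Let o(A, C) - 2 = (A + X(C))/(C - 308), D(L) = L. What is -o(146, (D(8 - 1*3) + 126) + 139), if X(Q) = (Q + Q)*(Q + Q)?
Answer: 145835/19 ≈ 7675.5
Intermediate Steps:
X(Q) = 4*Q² (X(Q) = (2*Q)*(2*Q) = 4*Q²)
o(A, C) = 2 + (A + 4*C²)/(-308 + C) (o(A, C) = 2 + (A + 4*C²)/(C - 308) = 2 + (A + 4*C²)/(-308 + C))
-o(146, (D(8 - 1*3) + 126) + 139) = -(-616 + 146 + 2*(((8 - 1*3) + 126) + 139) + 4*(((8 - 1*3) + 126) + 139)²)/(-308 + (((8 - 1*3) + 126) + 139)) = -(-616 + 146 + 2*(((8 - 3) + 126) + 139) + 4*(((8 - 3) + 126) + 139)²)/(-308 + (((8 - 3) + 126) + 139)) = -(-616 + 146 + 2*((5 + 126) + 139) + 4*((5 + 126) + 139)²)/(-308 + ((5 + 126) + 139)) = -(-616 + 146 + 2*(131 + 139) + 4*(131 + 139)²)/(-308 + (131 + 139)) = -(-616 + 146 + 2*270 + 4*270²)/(-308 + 270) = -(-616 + 146 + 540 + 4*72900)/(-38) = -(-1)*(-616 + 146 + 540 + 291600)/38 = -(-1)*291670/38 = -1*(-145835/19) = 145835/19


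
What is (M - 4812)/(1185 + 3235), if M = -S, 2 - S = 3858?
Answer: -239/1105 ≈ -0.21629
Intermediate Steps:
S = -3856 (S = 2 - 1*3858 = 2 - 3858 = -3856)
M = 3856 (M = -1*(-3856) = 3856)
(M - 4812)/(1185 + 3235) = (3856 - 4812)/(1185 + 3235) = -956/4420 = -956*1/4420 = -239/1105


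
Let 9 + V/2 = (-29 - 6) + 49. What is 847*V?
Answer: 8470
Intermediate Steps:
V = 10 (V = -18 + 2*((-29 - 6) + 49) = -18 + 2*(-35 + 49) = -18 + 2*14 = -18 + 28 = 10)
847*V = 847*10 = 8470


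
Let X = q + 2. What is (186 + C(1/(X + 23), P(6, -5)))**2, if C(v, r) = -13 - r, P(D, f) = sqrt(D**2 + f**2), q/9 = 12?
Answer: (173 - sqrt(61))**2 ≈ 27288.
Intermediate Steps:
q = 108 (q = 9*12 = 108)
X = 110 (X = 108 + 2 = 110)
(186 + C(1/(X + 23), P(6, -5)))**2 = (186 + (-13 - sqrt(6**2 + (-5)**2)))**2 = (186 + (-13 - sqrt(36 + 25)))**2 = (186 + (-13 - sqrt(61)))**2 = (173 - sqrt(61))**2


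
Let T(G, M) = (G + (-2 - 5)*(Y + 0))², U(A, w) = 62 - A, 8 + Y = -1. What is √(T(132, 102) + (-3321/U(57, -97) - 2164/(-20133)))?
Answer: 2*√10516516596530/33555 ≈ 193.29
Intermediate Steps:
Y = -9 (Y = -8 - 1 = -9)
T(G, M) = (63 + G)² (T(G, M) = (G + (-2 - 5)*(-9 + 0))² = (G - 7*(-9))² = (G + 63)² = (63 + G)²)
√(T(132, 102) + (-3321/U(57, -97) - 2164/(-20133))) = √((63 + 132)² + (-3321/(62 - 1*57) - 2164/(-20133))) = √(195² + (-3321/(62 - 57) - 2164*(-1/20133))) = √(38025 + (-3321/5 + 2164/20133)) = √(38025 - 66850873/100665) = √(3760935752/100665) = 2*√10516516596530/33555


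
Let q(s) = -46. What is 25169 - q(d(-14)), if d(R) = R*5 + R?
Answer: 25215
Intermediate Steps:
d(R) = 6*R (d(R) = 5*R + R = 6*R)
25169 - q(d(-14)) = 25169 - 1*(-46) = 25169 + 46 = 25215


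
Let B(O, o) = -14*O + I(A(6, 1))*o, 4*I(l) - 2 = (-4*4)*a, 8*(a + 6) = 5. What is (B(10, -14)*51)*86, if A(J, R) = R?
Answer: -1964928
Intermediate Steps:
a = -43/8 (a = -6 + (⅛)*5 = -6 + 5/8 = -43/8 ≈ -5.3750)
I(l) = 22 (I(l) = ½ + (-4*4*(-43/8))/4 = ½ + (-16*(-43/8))/4 = ½ + (¼)*86 = ½ + 43/2 = 22)
B(O, o) = -14*O + 22*o
(B(10, -14)*51)*86 = ((-14*10 + 22*(-14))*51)*86 = ((-140 - 308)*51)*86 = -448*51*86 = -22848*86 = -1964928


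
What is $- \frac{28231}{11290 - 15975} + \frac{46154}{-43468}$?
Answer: $\frac{505456809}{101823790} \approx 4.964$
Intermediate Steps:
$- \frac{28231}{11290 - 15975} + \frac{46154}{-43468} = - \frac{28231}{11290 - 15975} + 46154 \left(- \frac{1}{43468}\right) = - \frac{28231}{-4685} - \frac{23077}{21734} = \left(-28231\right) \left(- \frac{1}{4685}\right) - \frac{23077}{21734} = \frac{28231}{4685} - \frac{23077}{21734} = \frac{505456809}{101823790}$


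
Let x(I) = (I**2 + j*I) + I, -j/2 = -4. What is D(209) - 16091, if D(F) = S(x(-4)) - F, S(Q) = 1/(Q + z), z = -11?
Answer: -505301/31 ≈ -16300.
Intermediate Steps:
j = 8 (j = -2*(-4) = 8)
x(I) = I**2 + 9*I (x(I) = (I**2 + 8*I) + I = I**2 + 9*I)
S(Q) = 1/(-11 + Q) (S(Q) = 1/(Q - 11) = 1/(-11 + Q))
D(F) = -1/31 - F (D(F) = 1/(-11 - 4*(9 - 4)) - F = 1/(-11 - 4*5) - F = 1/(-11 - 20) - F = 1/(-31) - F = -1/31 - F)
D(209) - 16091 = (-1/31 - 1*209) - 16091 = (-1/31 - 209) - 16091 = -6480/31 - 16091 = -505301/31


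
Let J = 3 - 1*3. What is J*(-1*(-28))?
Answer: 0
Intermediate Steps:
J = 0 (J = 3 - 3 = 0)
J*(-1*(-28)) = 0*(-1*(-28)) = 0*28 = 0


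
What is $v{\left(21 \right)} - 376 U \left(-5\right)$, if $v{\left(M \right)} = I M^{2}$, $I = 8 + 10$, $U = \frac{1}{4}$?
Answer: $8408$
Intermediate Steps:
$U = \frac{1}{4} \approx 0.25$
$I = 18$
$v{\left(M \right)} = 18 M^{2}$
$v{\left(21 \right)} - 376 U \left(-5\right) = 18 \cdot 21^{2} - 376 \cdot \frac{1}{4} \left(-5\right) = 18 \cdot 441 - -470 = 7938 + 470 = 8408$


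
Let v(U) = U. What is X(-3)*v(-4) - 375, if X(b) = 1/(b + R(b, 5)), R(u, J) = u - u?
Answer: -1121/3 ≈ -373.67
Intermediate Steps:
R(u, J) = 0
X(b) = 1/b (X(b) = 1/(b + 0) = 1/b)
X(-3)*v(-4) - 375 = -4/(-3) - 375 = -⅓*(-4) - 375 = 4/3 - 375 = -1121/3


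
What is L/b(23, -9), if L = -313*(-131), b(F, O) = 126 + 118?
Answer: 41003/244 ≈ 168.05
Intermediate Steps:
b(F, O) = 244
L = 41003
L/b(23, -9) = 41003/244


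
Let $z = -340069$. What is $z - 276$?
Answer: $-340345$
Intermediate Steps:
$z - 276 = -340069 - 276 = -340345$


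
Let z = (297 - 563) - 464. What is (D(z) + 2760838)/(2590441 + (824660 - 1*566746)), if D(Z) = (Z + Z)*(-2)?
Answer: 2763758/2848355 ≈ 0.97030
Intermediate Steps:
z = -730 (z = -266 - 464 = -730)
D(Z) = -4*Z (D(Z) = (2*Z)*(-2) = -4*Z)
(D(z) + 2760838)/(2590441 + (824660 - 1*566746)) = (-4*(-730) + 2760838)/(2590441 + (824660 - 1*566746)) = (2920 + 2760838)/(2590441 + (824660 - 566746)) = 2763758/(2590441 + 257914) = 2763758/2848355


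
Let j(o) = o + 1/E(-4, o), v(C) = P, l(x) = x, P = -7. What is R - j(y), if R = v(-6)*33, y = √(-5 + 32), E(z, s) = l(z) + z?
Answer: -1847/8 - 3*√3 ≈ -236.07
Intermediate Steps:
v(C) = -7
E(z, s) = 2*z (E(z, s) = z + z = 2*z)
y = 3*√3 (y = √27 = 3*√3 ≈ 5.1962)
j(o) = -⅛ + o (j(o) = o + 1/(2*(-4)) = o + 1/(-8) = o - ⅛ = -⅛ + o)
R = -231 (R = -7*33 = -231)
R - j(y) = -231 - (-⅛ + 3*√3) = -231 + (⅛ - 3*√3) = -1847/8 - 3*√3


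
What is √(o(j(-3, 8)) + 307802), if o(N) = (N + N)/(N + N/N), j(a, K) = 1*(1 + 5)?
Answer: √15082382/7 ≈ 554.80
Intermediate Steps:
j(a, K) = 6 (j(a, K) = 1*6 = 6)
o(N) = 2*N/(1 + N) (o(N) = (2*N)/(N + 1) = (2*N)/(1 + N) = 2*N/(1 + N))
√(o(j(-3, 8)) + 307802) = √(2*6/(1 + 6) + 307802) = √(2*6/7 + 307802) = √(2*6*(⅐) + 307802) = √(12/7 + 307802) = √(2154626/7) = √15082382/7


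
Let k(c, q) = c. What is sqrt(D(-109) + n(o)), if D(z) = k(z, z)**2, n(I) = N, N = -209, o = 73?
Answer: 2*sqrt(2918) ≈ 108.04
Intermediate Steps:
n(I) = -209
D(z) = z**2
sqrt(D(-109) + n(o)) = sqrt((-109)**2 - 209) = sqrt(11881 - 209) = sqrt(11672) = 2*sqrt(2918)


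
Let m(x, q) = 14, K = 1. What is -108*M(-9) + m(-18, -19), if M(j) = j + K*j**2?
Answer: -7762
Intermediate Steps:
M(j) = j + j**2 (M(j) = j + 1*j**2 = j + j**2)
-108*M(-9) + m(-18, -19) = -(-972)*(1 - 9) + 14 = -(-972)*(-8) + 14 = -108*72 + 14 = -7776 + 14 = -7762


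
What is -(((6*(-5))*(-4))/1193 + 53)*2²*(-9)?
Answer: 2280564/1193 ≈ 1911.6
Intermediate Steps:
-(((6*(-5))*(-4))/1193 + 53)*2²*(-9) = -(-30*(-4)*(1/1193) + 53)*4*(-9) = -(120*(1/1193) + 53)*(-36) = -(120/1193 + 53)*(-36) = -63349*(-36)/1193 = -1*(-2280564/1193) = 2280564/1193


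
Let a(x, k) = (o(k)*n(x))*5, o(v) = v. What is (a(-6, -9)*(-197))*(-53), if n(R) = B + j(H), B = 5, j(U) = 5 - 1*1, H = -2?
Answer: -4228605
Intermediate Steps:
j(U) = 4 (j(U) = 5 - 1 = 4)
n(R) = 9 (n(R) = 5 + 4 = 9)
a(x, k) = 45*k (a(x, k) = (k*9)*5 = (9*k)*5 = 45*k)
(a(-6, -9)*(-197))*(-53) = ((45*(-9))*(-197))*(-53) = -405*(-197)*(-53) = 79785*(-53) = -4228605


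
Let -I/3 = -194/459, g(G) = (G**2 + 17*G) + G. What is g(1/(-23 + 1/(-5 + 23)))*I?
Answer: -2877408/2899673 ≈ -0.99232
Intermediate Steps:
g(G) = G**2 + 18*G
I = 194/153 (I = -(-582)/459 = -3*(-194/459) = 194/153 ≈ 1.2680)
g(1/(-23 + 1/(-5 + 23)))*I = ((18 + 1/(-23 + 1/(-5 + 23)))/(-23 + 1/(-5 + 23)))*(194/153) = ((18 + 1/(-23 + 1/18))/(-23 + 1/18))*(194/153) = ((18 + 1/(-413/18))/(-413/18))*(194/153) = -18*(18 - 18/413)/413*(194/153) = -18/413*7416/413*(194/153) = -133488/170569*194/153 = -2877408/2899673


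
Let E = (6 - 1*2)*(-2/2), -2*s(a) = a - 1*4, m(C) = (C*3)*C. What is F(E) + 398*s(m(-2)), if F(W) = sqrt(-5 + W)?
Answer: -1592 + 3*I ≈ -1592.0 + 3.0*I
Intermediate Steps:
m(C) = 3*C**2 (m(C) = (3*C)*C = 3*C**2)
s(a) = 2 - a/2 (s(a) = -(a - 1*4)/2 = -(a - 4)/2 = -(-4 + a)/2 = 2 - a/2)
E = -4 (E = (6 - 2)*(-2*1/2) = 4*(-1) = -4)
F(E) + 398*s(m(-2)) = sqrt(-5 - 4) + 398*(2 - 3*(-2)**2/2) = sqrt(-9) + 398*(2 - 3*4/2) = 3*I + 398*(2 - 1/2*12) = 3*I + 398*(2 - 6) = 3*I + 398*(-4) = 3*I - 1592 = -1592 + 3*I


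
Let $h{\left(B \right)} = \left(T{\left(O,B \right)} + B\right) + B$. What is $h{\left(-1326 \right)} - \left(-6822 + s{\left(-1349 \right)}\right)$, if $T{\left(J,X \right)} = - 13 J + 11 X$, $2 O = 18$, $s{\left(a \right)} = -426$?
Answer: $-10107$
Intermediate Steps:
$O = 9$ ($O = \frac{1}{2} \cdot 18 = 9$)
$h{\left(B \right)} = -117 + 13 B$ ($h{\left(B \right)} = \left(\left(\left(-13\right) 9 + 11 B\right) + B\right) + B = \left(\left(-117 + 11 B\right) + B\right) + B = \left(-117 + 12 B\right) + B = -117 + 13 B$)
$h{\left(-1326 \right)} - \left(-6822 + s{\left(-1349 \right)}\right) = \left(-117 + 13 \left(-1326\right)\right) - \left(-6822 - 426\right) = \left(-117 - 17238\right) - -7248 = -17355 + 7248 = -10107$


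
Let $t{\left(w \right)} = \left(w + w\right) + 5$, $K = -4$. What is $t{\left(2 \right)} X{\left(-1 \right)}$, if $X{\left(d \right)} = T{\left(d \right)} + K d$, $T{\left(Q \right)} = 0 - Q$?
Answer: $45$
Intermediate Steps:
$T{\left(Q \right)} = - Q$
$t{\left(w \right)} = 5 + 2 w$ ($t{\left(w \right)} = 2 w + 5 = 5 + 2 w$)
$X{\left(d \right)} = - 5 d$ ($X{\left(d \right)} = - d - 4 d = - 5 d$)
$t{\left(2 \right)} X{\left(-1 \right)} = \left(5 + 2 \cdot 2\right) \left(\left(-5\right) \left(-1\right)\right) = \left(5 + 4\right) 5 = 9 \cdot 5 = 45$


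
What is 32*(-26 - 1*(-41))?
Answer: 480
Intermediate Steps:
32*(-26 - 1*(-41)) = 32*(-26 + 41) = 32*15 = 480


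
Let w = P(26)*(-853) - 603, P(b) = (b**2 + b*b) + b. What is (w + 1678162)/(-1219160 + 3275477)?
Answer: 167375/685439 ≈ 0.24419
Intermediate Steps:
P(b) = b + 2*b**2 (P(b) = (b**2 + b**2) + b = 2*b**2 + b = b + 2*b**2)
w = -1176037 (w = (26*(1 + 2*26))*(-853) - 603 = (26*(1 + 52))*(-853) - 603 = (26*53)*(-853) - 603 = 1378*(-853) - 603 = -1175434 - 603 = -1176037)
(w + 1678162)/(-1219160 + 3275477) = (-1176037 + 1678162)/(-1219160 + 3275477) = 502125/2056317 = 502125*(1/2056317) = 167375/685439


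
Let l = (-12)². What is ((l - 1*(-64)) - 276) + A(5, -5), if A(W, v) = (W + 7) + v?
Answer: -61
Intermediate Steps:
l = 144
A(W, v) = 7 + W + v (A(W, v) = (7 + W) + v = 7 + W + v)
((l - 1*(-64)) - 276) + A(5, -5) = ((144 - 1*(-64)) - 276) + (7 + 5 - 5) = ((144 + 64) - 276) + 7 = (208 - 276) + 7 = -68 + 7 = -61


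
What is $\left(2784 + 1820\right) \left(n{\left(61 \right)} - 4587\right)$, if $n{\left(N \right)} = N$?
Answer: $-20837704$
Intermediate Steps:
$\left(2784 + 1820\right) \left(n{\left(61 \right)} - 4587\right) = \left(2784 + 1820\right) \left(61 - 4587\right) = 4604 \left(-4526\right) = -20837704$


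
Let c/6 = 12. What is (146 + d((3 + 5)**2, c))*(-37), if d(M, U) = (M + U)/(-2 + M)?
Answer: -169978/31 ≈ -5483.2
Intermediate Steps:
c = 72 (c = 6*12 = 72)
d(M, U) = (M + U)/(-2 + M)
(146 + d((3 + 5)**2, c))*(-37) = (146 + ((3 + 5)**2 + 72)/(-2 + (3 + 5)**2))*(-37) = (146 + (8**2 + 72)/(-2 + 8**2))*(-37) = (146 + (64 + 72)/(-2 + 64))*(-37) = (146 + 136/62)*(-37) = (146 + (1/62)*136)*(-37) = (146 + 68/31)*(-37) = (4594/31)*(-37) = -169978/31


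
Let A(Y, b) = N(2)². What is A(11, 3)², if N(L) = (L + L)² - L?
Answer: 38416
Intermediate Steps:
N(L) = -L + 4*L² (N(L) = (2*L)² - L = 4*L² - L = -L + 4*L²)
A(Y, b) = 196 (A(Y, b) = (2*(-1 + 4*2))² = (2*(-1 + 8))² = (2*7)² = 14² = 196)
A(11, 3)² = 196² = 38416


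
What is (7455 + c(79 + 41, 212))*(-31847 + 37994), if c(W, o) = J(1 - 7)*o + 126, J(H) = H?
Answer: 38781423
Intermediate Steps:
c(W, o) = 126 - 6*o (c(W, o) = (1 - 7)*o + 126 = -6*o + 126 = 126 - 6*o)
(7455 + c(79 + 41, 212))*(-31847 + 37994) = (7455 + (126 - 6*212))*(-31847 + 37994) = (7455 + (126 - 1272))*6147 = (7455 - 1146)*6147 = 6309*6147 = 38781423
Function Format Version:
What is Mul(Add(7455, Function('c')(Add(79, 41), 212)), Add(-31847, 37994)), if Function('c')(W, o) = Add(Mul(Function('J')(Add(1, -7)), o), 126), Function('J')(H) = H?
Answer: 38781423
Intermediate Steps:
Function('c')(W, o) = Add(126, Mul(-6, o)) (Function('c')(W, o) = Add(Mul(Add(1, -7), o), 126) = Add(Mul(-6, o), 126) = Add(126, Mul(-6, o)))
Mul(Add(7455, Function('c')(Add(79, 41), 212)), Add(-31847, 37994)) = Mul(Add(7455, Add(126, Mul(-6, 212))), Add(-31847, 37994)) = Mul(Add(7455, Add(126, -1272)), 6147) = Mul(Add(7455, -1146), 6147) = Mul(6309, 6147) = 38781423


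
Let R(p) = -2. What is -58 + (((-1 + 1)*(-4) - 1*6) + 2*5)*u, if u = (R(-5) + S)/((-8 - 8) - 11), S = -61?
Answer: -146/3 ≈ -48.667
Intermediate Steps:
u = 7/3 (u = (-2 - 61)/((-8 - 8) - 11) = -63/(-16 - 11) = -63/(-27) = -63*(-1/27) = 7/3 ≈ 2.3333)
-58 + (((-1 + 1)*(-4) - 1*6) + 2*5)*u = -58 + (((-1 + 1)*(-4) - 1*6) + 2*5)*(7/3) = -58 + ((0*(-4) - 6) + 10)*(7/3) = -58 + ((0 - 6) + 10)*(7/3) = -58 + (-6 + 10)*(7/3) = -58 + 4*(7/3) = -58 + 28/3 = -146/3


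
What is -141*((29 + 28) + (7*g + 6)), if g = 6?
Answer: -14805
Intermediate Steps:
-141*((29 + 28) + (7*g + 6)) = -141*((29 + 28) + (7*6 + 6)) = -141*(57 + (42 + 6)) = -141*(57 + 48) = -141*105 = -14805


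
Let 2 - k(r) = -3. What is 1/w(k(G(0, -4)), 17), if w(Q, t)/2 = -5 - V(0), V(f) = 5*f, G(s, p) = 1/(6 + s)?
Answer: -⅒ ≈ -0.10000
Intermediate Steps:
k(r) = 5 (k(r) = 2 - 1*(-3) = 2 + 3 = 5)
w(Q, t) = -10 (w(Q, t) = 2*(-5 - 5*0) = 2*(-5 - 1*0) = 2*(-5 + 0) = 2*(-5) = -10)
1/w(k(G(0, -4)), 17) = 1/(-10) = -⅒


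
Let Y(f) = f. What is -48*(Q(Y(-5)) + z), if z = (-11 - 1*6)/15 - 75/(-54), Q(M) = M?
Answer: 3416/15 ≈ 227.73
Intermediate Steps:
z = 23/90 (z = (-11 - 6)*(1/15) - 75*(-1/54) = -17*1/15 + 25/18 = -17/15 + 25/18 = 23/90 ≈ 0.25556)
-48*(Q(Y(-5)) + z) = -48*(-5 + 23/90) = -48*(-427/90) = 3416/15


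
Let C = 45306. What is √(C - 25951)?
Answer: 7*√395 ≈ 139.12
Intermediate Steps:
√(C - 25951) = √(45306 - 25951) = √19355 = 7*√395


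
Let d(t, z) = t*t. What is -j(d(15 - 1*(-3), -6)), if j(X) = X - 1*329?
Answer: 5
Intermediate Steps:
d(t, z) = t²
j(X) = -329 + X (j(X) = X - 329 = -329 + X)
-j(d(15 - 1*(-3), -6)) = -(-329 + (15 - 1*(-3))²) = -(-329 + (15 + 3)²) = -(-329 + 18²) = -(-329 + 324) = -1*(-5) = 5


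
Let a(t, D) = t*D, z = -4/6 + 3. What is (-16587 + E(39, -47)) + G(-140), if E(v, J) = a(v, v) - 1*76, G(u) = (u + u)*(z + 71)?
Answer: -107026/3 ≈ -35675.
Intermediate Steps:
z = 7/3 (z = -4*1/6 + 3 = -2/3 + 3 = 7/3 ≈ 2.3333)
a(t, D) = D*t
G(u) = 440*u/3 (G(u) = (u + u)*(7/3 + 71) = (2*u)*(220/3) = 440*u/3)
E(v, J) = -76 + v**2 (E(v, J) = v*v - 1*76 = v**2 - 76 = -76 + v**2)
(-16587 + E(39, -47)) + G(-140) = (-16587 + (-76 + 39**2)) + (440/3)*(-140) = (-16587 + (-76 + 1521)) - 61600/3 = (-16587 + 1445) - 61600/3 = -15142 - 61600/3 = -107026/3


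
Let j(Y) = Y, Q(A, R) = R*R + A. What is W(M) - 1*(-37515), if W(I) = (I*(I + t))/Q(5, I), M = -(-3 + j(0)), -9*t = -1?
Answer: 112547/3 ≈ 37516.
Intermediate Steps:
t = ⅑ (t = -⅑*(-1) = ⅑ ≈ 0.11111)
Q(A, R) = A + R² (Q(A, R) = R² + A = A + R²)
M = 3 (M = -(-3 + 0) = -1*(-3) = 3)
W(I) = I*(⅑ + I)/(5 + I²) (W(I) = (I*(I + ⅑))/(5 + I²) = (I*(⅑ + I))/(5 + I²) = I*(⅑ + I)/(5 + I²))
W(M) - 1*(-37515) = (⅑)*3*(1 + 9*3)/(5 + 3²) - 1*(-37515) = (⅑)*3*(1 + 27)/(5 + 9) + 37515 = (⅑)*3*28/14 + 37515 = (⅑)*3*(1/14)*28 + 37515 = ⅔ + 37515 = 112547/3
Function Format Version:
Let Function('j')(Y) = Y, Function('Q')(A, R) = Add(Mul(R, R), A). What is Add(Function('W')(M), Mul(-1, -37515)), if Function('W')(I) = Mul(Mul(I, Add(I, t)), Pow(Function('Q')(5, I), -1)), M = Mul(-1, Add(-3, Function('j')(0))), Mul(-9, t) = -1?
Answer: Rational(112547, 3) ≈ 37516.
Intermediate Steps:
t = Rational(1, 9) (t = Mul(Rational(-1, 9), -1) = Rational(1, 9) ≈ 0.11111)
Function('Q')(A, R) = Add(A, Pow(R, 2)) (Function('Q')(A, R) = Add(Pow(R, 2), A) = Add(A, Pow(R, 2)))
M = 3 (M = Mul(-1, Add(-3, 0)) = Mul(-1, -3) = 3)
Function('W')(I) = Mul(I, Pow(Add(5, Pow(I, 2)), -1), Add(Rational(1, 9), I)) (Function('W')(I) = Mul(Mul(I, Add(I, Rational(1, 9))), Pow(Add(5, Pow(I, 2)), -1)) = Mul(Mul(I, Add(Rational(1, 9), I)), Pow(Add(5, Pow(I, 2)), -1)) = Mul(I, Pow(Add(5, Pow(I, 2)), -1), Add(Rational(1, 9), I)))
Add(Function('W')(M), Mul(-1, -37515)) = Add(Mul(Rational(1, 9), 3, Pow(Add(5, Pow(3, 2)), -1), Add(1, Mul(9, 3))), Mul(-1, -37515)) = Add(Mul(Rational(1, 9), 3, Pow(Add(5, 9), -1), Add(1, 27)), 37515) = Add(Mul(Rational(1, 9), 3, Pow(14, -1), 28), 37515) = Add(Mul(Rational(1, 9), 3, Rational(1, 14), 28), 37515) = Add(Rational(2, 3), 37515) = Rational(112547, 3)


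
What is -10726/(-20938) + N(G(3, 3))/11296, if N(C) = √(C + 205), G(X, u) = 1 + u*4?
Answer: 5363/10469 + √218/11296 ≈ 0.51358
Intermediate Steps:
G(X, u) = 1 + 4*u
N(C) = √(205 + C)
-10726/(-20938) + N(G(3, 3))/11296 = -10726/(-20938) + √(205 + (1 + 4*3))/11296 = -10726*(-1/20938) + √(205 + (1 + 12))*(1/11296) = 5363/10469 + √(205 + 13)*(1/11296) = 5363/10469 + √218*(1/11296) = 5363/10469 + √218/11296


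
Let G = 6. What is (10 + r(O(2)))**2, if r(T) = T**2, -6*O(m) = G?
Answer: 121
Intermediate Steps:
O(m) = -1 (O(m) = -1/6*6 = -1)
(10 + r(O(2)))**2 = (10 + (-1)**2)**2 = (10 + 1)**2 = 11**2 = 121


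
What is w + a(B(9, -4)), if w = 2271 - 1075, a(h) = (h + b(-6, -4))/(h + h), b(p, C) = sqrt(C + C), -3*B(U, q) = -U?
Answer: 2393/2 + I*sqrt(2)/3 ≈ 1196.5 + 0.4714*I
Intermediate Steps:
B(U, q) = U/3 (B(U, q) = -(-1)*U/3 = U/3)
b(p, C) = sqrt(2)*sqrt(C) (b(p, C) = sqrt(2*C) = sqrt(2)*sqrt(C))
a(h) = (h + 2*I*sqrt(2))/(2*h) (a(h) = (h + sqrt(2)*sqrt(-4))/(h + h) = (h + sqrt(2)*(2*I))/((2*h)) = (h + 2*I*sqrt(2))*(1/(2*h)) = (h + 2*I*sqrt(2))/(2*h))
w = 1196
w + a(B(9, -4)) = 1196 + (((1/3)*9)/2 + I*sqrt(2))/(((1/3)*9)) = 1196 + ((1/2)*3 + I*sqrt(2))/3 = 1196 + (3/2 + I*sqrt(2))/3 = 1196 + (1/2 + I*sqrt(2)/3) = 2393/2 + I*sqrt(2)/3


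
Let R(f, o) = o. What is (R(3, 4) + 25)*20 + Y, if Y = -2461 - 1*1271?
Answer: -3152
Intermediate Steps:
Y = -3732 (Y = -2461 - 1271 = -3732)
(R(3, 4) + 25)*20 + Y = (4 + 25)*20 - 3732 = 29*20 - 3732 = 580 - 3732 = -3152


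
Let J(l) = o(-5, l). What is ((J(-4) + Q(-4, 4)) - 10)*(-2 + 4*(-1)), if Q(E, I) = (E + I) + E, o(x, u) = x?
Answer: 114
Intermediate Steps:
J(l) = -5
Q(E, I) = I + 2*E
((J(-4) + Q(-4, 4)) - 10)*(-2 + 4*(-1)) = ((-5 + (4 + 2*(-4))) - 10)*(-2 + 4*(-1)) = ((-5 + (4 - 8)) - 10)*(-2 - 4) = ((-5 - 4) - 10)*(-6) = (-9 - 10)*(-6) = -19*(-6) = 114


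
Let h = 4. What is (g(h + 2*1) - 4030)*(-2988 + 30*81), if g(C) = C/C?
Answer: 2248182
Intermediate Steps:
g(C) = 1
(g(h + 2*1) - 4030)*(-2988 + 30*81) = (1 - 4030)*(-2988 + 30*81) = -4029*(-2988 + 2430) = -4029*(-558) = 2248182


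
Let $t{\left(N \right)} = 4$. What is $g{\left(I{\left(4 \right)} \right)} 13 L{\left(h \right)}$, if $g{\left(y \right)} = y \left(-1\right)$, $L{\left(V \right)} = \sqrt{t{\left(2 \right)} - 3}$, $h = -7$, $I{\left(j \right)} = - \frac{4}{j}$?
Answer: $13$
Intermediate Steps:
$L{\left(V \right)} = 1$ ($L{\left(V \right)} = \sqrt{4 - 3} = \sqrt{1} = 1$)
$g{\left(y \right)} = - y$
$g{\left(I{\left(4 \right)} \right)} 13 L{\left(h \right)} = - \frac{-4}{4} \cdot 13 \cdot 1 = \left(-1\right) \left(-1\right) 13 \cdot 1 = 1 \cdot 13 \cdot 1 = 13 \cdot 1 = 13$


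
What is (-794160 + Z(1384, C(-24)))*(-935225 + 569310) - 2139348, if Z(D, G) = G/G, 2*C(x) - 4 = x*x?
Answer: 290592551137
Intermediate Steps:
C(x) = 2 + x²/2 (C(x) = 2 + (x*x)/2 = 2 + x²/2)
Z(D, G) = 1
(-794160 + Z(1384, C(-24)))*(-935225 + 569310) - 2139348 = (-794160 + 1)*(-935225 + 569310) - 2139348 = -794159*(-365915) - 2139348 = 290594690485 - 2139348 = 290592551137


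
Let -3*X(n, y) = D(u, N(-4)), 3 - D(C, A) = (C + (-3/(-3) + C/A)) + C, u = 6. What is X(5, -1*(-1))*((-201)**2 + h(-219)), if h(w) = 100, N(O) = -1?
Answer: 162004/3 ≈ 54001.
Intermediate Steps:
D(C, A) = 2 - 2*C - C/A (D(C, A) = 3 - ((C + (-3/(-3) + C/A)) + C) = 3 - ((C + (-3*(-1/3) + C/A)) + C) = 3 - ((C + (1 + C/A)) + C) = 3 - ((1 + C + C/A) + C) = 3 - (1 + 2*C + C/A) = 3 + (-1 - 2*C - C/A) = 2 - 2*C - C/A)
X(n, y) = 4/3 (X(n, y) = -(2 - 2*6 - 1*6/(-1))/3 = -(2 - 12 - 1*6*(-1))/3 = -(2 - 12 + 6)/3 = -1/3*(-4) = 4/3)
X(5, -1*(-1))*((-201)**2 + h(-219)) = 4*((-201)**2 + 100)/3 = 4*(40401 + 100)/3 = (4/3)*40501 = 162004/3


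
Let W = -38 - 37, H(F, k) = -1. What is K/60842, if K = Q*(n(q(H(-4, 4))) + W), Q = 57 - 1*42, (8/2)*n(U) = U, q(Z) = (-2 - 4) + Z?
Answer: -4605/243368 ≈ -0.018922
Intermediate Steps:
q(Z) = -6 + Z
n(U) = U/4
W = -75
Q = 15 (Q = 57 - 42 = 15)
K = -4605/4 (K = 15*((-6 - 1)/4 - 75) = 15*((1/4)*(-7) - 75) = 15*(-7/4 - 75) = 15*(-307/4) = -4605/4 ≈ -1151.3)
K/60842 = -4605/4/60842 = -4605/4*1/60842 = -4605/243368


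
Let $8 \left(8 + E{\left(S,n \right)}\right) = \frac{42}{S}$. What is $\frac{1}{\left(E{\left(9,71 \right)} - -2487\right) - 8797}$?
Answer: $- \frac{12}{75809} \approx -0.00015829$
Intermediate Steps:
$E{\left(S,n \right)} = -8 + \frac{21}{4 S}$ ($E{\left(S,n \right)} = -8 + \frac{42 \frac{1}{S}}{8} = -8 + \frac{21}{4 S}$)
$\frac{1}{\left(E{\left(9,71 \right)} - -2487\right) - 8797} = \frac{1}{\left(\left(-8 + \frac{21}{4 \cdot 9}\right) - -2487\right) - 8797} = \frac{1}{\left(\left(-8 + \frac{21}{4} \cdot \frac{1}{9}\right) + 2487\right) - 8797} = \frac{1}{\left(\left(-8 + \frac{7}{12}\right) + 2487\right) - 8797} = \frac{1}{\left(- \frac{89}{12} + 2487\right) - 8797} = \frac{1}{\frac{29755}{12} - 8797} = \frac{1}{- \frac{75809}{12}} = - \frac{12}{75809}$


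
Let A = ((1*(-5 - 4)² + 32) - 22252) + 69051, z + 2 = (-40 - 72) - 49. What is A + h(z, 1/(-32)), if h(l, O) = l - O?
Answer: 1495969/32 ≈ 46749.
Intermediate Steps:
z = -163 (z = -2 + ((-40 - 72) - 49) = -2 + (-112 - 49) = -2 - 161 = -163)
A = 46912 (A = ((1*(-9)² + 32) - 22252) + 69051 = ((1*81 + 32) - 22252) + 69051 = ((81 + 32) - 22252) + 69051 = (113 - 22252) + 69051 = -22139 + 69051 = 46912)
A + h(z, 1/(-32)) = 46912 + (-163 - 1/(-32)) = 46912 + (-163 - 1*(-1/32)) = 46912 + (-163 + 1/32) = 46912 - 5215/32 = 1495969/32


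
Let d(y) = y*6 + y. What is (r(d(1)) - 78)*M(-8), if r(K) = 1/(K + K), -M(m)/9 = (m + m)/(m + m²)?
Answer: -9819/49 ≈ -200.39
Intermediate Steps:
M(m) = -18*m/(m + m²) (M(m) = -9*(m + m)/(m + m²) = -9*2*m/(m + m²) = -18*m/(m + m²))
d(y) = 7*y (d(y) = 6*y + y = 7*y)
r(K) = 1/(2*K)
(r(d(1)) - 78)*M(-8) = (1/(2*((7*1))) - 78)*(-18/(1 - 8)) = ((½)/7 - 78)*(-18/(-7)) = ((½)*(⅐) - 78)*(-18*(-⅐)) = (1/14 - 78)*(18/7) = -1091/14*18/7 = -9819/49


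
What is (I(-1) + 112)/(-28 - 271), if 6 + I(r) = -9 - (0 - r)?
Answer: -96/299 ≈ -0.32107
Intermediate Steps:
I(r) = -15 + r (I(r) = -6 + (-9 - (0 - r)) = -6 + (-9 - (-1)*r) = -6 + (-9 + r) = -15 + r)
(I(-1) + 112)/(-28 - 271) = ((-15 - 1) + 112)/(-28 - 271) = (-16 + 112)/(-299) = -1/299*96 = -96/299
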